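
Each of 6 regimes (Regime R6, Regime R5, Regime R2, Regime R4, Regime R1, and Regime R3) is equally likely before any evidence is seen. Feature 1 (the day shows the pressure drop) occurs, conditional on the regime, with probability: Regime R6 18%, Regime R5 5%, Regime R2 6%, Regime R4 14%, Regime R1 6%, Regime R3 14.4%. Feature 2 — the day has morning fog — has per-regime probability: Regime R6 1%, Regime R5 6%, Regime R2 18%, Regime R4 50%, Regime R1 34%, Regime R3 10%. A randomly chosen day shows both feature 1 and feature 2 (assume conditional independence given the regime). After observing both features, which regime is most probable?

Regime R4

Since the prior is uniform, the posterior is proportional to the likelihood:
  Regime R6: 0.18 × 0.01 = 0.0018
  Regime R5: 0.05 × 0.06 = 0.003
  Regime R2: 0.06 × 0.18 = 0.0108
  Regime R4: 0.14 × 0.5 = 0.07
  Regime R1: 0.06 × 0.34 = 0.0204
  Regime R3: 0.144 × 0.1 = 0.0144
Sum = 0.1204.
Largest term belongs to Regime R4, so Regime R4 is most probable.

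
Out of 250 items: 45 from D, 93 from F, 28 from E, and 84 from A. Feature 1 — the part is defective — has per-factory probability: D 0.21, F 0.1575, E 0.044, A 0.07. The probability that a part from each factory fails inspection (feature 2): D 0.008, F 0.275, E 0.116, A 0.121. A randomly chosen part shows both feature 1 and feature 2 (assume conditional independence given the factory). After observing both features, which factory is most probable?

F

Compute prior × likelihood for every hypothesis:
  D: 0.18 × 0.21 × 0.008 = 0.0003024
  F: 0.372 × 0.1575 × 0.275 = 0.01611225
  E: 0.112 × 0.044 × 0.116 = 0.000571648
  A: 0.336 × 0.07 × 0.121 = 0.00284592
Normalizing constant = 0.019832218.
Largest term belongs to F, so F is most probable.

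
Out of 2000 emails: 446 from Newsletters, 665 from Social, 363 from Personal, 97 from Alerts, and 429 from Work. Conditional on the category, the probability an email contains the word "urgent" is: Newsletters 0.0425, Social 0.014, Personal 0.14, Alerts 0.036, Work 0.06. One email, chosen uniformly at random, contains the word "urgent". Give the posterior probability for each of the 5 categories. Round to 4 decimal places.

Prior × likelihood for each hypothesis:
  Newsletters: 0.223 × 0.0425 = 0.0094775
  Social: 0.3325 × 0.014 = 0.004655
  Personal: 0.1815 × 0.14 = 0.02541
  Alerts: 0.0485 × 0.036 = 0.001746
  Work: 0.2145 × 0.06 = 0.01287
Normalizing constant = 0.0541585.
P(Newsletters | urgent-flag) = 0.0094775/0.0541585 ≈ 0.1750
P(Social | urgent-flag) = 0.004655/0.0541585 ≈ 0.0860
P(Personal | urgent-flag) = 0.02541/0.0541585 ≈ 0.4692
P(Alerts | urgent-flag) = 0.001746/0.0541585 ≈ 0.0322
P(Work | urgent-flag) = 0.01287/0.0541585 ≈ 0.2376

Newsletters 0.1750, Social 0.0860, Personal 0.4692, Alerts 0.0322, Work 0.2376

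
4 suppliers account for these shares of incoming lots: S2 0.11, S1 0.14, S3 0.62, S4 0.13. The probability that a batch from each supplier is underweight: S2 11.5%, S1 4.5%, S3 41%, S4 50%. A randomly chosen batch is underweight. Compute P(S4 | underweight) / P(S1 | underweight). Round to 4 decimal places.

Compute prior × likelihood for every hypothesis:
  S2: 0.11 × 0.115 = 0.01265
  S1: 0.14 × 0.045 = 0.0063
  S3: 0.62 × 0.41 = 0.2542
  S4: 0.13 × 0.5 = 0.065
Total = 0.33815.
The ratio is 0.065 / 0.0063 (the normalizer cancels) = 10.3175.

10.3175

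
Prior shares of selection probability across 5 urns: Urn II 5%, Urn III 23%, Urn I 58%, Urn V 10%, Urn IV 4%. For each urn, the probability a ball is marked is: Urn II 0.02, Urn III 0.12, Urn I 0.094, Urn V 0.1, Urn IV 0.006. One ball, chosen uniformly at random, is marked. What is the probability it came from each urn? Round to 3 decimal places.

By Bayes' rule, posterior ∝ prior × likelihood:
  Urn II: 0.05 × 0.02 = 0.001
  Urn III: 0.23 × 0.12 = 0.0276
  Urn I: 0.58 × 0.094 = 0.05452
  Urn V: 0.1 × 0.1 = 0.01
  Urn IV: 0.04 × 0.006 = 0.00024
Total = 0.09336.
P(Urn II | marked) = 0.001/0.09336 ≈ 0.011
P(Urn III | marked) = 0.0276/0.09336 ≈ 0.296
P(Urn I | marked) = 0.05452/0.09336 ≈ 0.584
P(Urn V | marked) = 0.01/0.09336 ≈ 0.107
P(Urn IV | marked) = 0.00024/0.09336 ≈ 0.003

Urn II 0.011, Urn III 0.296, Urn I 0.584, Urn V 0.107, Urn IV 0.003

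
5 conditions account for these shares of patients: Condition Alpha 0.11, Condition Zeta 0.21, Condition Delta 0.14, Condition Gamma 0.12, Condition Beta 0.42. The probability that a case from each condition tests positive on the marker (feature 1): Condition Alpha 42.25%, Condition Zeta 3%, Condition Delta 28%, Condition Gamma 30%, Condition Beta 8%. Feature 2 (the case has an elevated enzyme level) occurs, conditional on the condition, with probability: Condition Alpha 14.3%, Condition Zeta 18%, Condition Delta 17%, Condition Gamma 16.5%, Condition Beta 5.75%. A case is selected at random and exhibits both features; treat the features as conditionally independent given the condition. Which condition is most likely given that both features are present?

Unnormalized posteriors (prior × likelihood):
  Condition Alpha: 0.11 × 0.4225 × 0.143 = 0.006645925
  Condition Zeta: 0.21 × 0.03 × 0.18 = 0.001134
  Condition Delta: 0.14 × 0.28 × 0.17 = 0.006664
  Condition Gamma: 0.12 × 0.3 × 0.165 = 0.00594
  Condition Beta: 0.42 × 0.08 × 0.0575 = 0.001932
Normalizing constant = 0.022315925.
Largest term belongs to Condition Delta, so Condition Delta is most probable.

Condition Delta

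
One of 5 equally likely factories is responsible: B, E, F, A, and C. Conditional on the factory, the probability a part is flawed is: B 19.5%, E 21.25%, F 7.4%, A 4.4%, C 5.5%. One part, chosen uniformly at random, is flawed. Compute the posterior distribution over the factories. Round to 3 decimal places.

B 0.336, E 0.366, F 0.127, A 0.076, C 0.095

Since the prior is uniform, the posterior is proportional to the likelihood:
  B: 0.195
  E: 0.2125
  F: 0.074
  A: 0.044
  C: 0.055
Normalizing constant = 0.5805.
P(B | flawed) = 0.195/0.5805 ≈ 0.336
P(E | flawed) = 0.2125/0.5805 ≈ 0.366
P(F | flawed) = 0.074/0.5805 ≈ 0.127
P(A | flawed) = 0.044/0.5805 ≈ 0.076
P(C | flawed) = 0.055/0.5805 ≈ 0.095
(Check: 0.336+0.366+0.127+0.076+0.095 = 1.000.)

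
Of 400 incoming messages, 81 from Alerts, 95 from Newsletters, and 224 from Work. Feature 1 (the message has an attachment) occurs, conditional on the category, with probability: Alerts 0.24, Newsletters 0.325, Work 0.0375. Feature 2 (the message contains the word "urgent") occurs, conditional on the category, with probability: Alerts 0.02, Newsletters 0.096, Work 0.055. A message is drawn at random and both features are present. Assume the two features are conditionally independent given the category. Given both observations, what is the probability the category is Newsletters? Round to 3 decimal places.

Unnormalized posteriors (prior × likelihood):
  Alerts: 0.2025 × 0.24 × 0.02 = 0.000972
  Newsletters: 0.2375 × 0.325 × 0.096 = 0.00741
  Work: 0.56 × 0.0375 × 0.055 = 0.001155
Total = 0.009537.
P(Newsletters | evidence) = 0.00741 / 0.009537 ≈ 0.777.

0.777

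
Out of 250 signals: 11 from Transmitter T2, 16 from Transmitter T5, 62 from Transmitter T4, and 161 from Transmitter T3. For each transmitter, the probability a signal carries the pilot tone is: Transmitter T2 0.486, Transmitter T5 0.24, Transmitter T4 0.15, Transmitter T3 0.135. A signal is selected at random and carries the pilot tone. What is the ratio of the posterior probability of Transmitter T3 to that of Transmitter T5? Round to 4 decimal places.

By Bayes' rule, posterior ∝ prior × likelihood:
  Transmitter T2: 0.044 × 0.486 = 0.021384
  Transmitter T5: 0.064 × 0.24 = 0.01536
  Transmitter T4: 0.248 × 0.15 = 0.0372
  Transmitter T3: 0.644 × 0.135 = 0.08694
Sum = 0.160884.
The ratio is 0.08694 / 0.01536 (the normalizer cancels) = 5.6602.

5.6602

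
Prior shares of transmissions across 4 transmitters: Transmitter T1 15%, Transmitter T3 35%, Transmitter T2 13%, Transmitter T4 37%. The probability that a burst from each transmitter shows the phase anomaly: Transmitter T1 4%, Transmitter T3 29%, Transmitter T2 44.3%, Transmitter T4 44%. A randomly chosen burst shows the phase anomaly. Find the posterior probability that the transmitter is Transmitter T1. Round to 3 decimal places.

0.018

Unnormalized posteriors (prior × likelihood):
  Transmitter T1: 0.15 × 0.04 = 0.006
  Transmitter T3: 0.35 × 0.29 = 0.1015
  Transmitter T2: 0.13 × 0.443 = 0.05759
  Transmitter T4: 0.37 × 0.44 = 0.1628
Normalizing constant = 0.32789.
P(Transmitter T1 | evidence) = 0.006 / 0.32789 ≈ 0.018.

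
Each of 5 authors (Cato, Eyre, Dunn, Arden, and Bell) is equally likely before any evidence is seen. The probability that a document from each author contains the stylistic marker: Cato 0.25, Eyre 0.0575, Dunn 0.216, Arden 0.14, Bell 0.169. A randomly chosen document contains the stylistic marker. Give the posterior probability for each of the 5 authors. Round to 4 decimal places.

Cato 0.3003, Eyre 0.0691, Dunn 0.2595, Arden 0.1682, Bell 0.2030

Since the prior is uniform, the posterior is proportional to the likelihood:
  Cato: 0.25
  Eyre: 0.0575
  Dunn: 0.216
  Arden: 0.14
  Bell: 0.169
Normalizing constant = 0.8325.
P(Cato | marker) = 0.25/0.8325 ≈ 0.3003
P(Eyre | marker) = 0.0575/0.8325 ≈ 0.0691
P(Dunn | marker) = 0.216/0.8325 ≈ 0.2595
P(Arden | marker) = 0.14/0.8325 ≈ 0.1682
P(Bell | marker) = 0.169/0.8325 ≈ 0.2030
(Check: 0.3003+0.0691+0.2595+0.1682+0.2030 = 1.0001.)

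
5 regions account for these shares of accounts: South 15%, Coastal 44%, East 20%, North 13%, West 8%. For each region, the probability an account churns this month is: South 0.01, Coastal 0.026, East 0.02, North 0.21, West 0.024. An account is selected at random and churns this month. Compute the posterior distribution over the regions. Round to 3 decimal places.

South 0.032, Coastal 0.248, East 0.087, North 0.591, West 0.042

Compute prior × likelihood for every hypothesis:
  South: 0.15 × 0.01 = 0.0015
  Coastal: 0.44 × 0.026 = 0.01144
  East: 0.2 × 0.02 = 0.004
  North: 0.13 × 0.21 = 0.0273
  West: 0.08 × 0.024 = 0.00192
Sum = 0.04616.
P(South | churn) = 0.0015/0.04616 ≈ 0.032
P(Coastal | churn) = 0.01144/0.04616 ≈ 0.248
P(East | churn) = 0.004/0.04616 ≈ 0.087
P(North | churn) = 0.0273/0.04616 ≈ 0.591
P(West | churn) = 0.00192/0.04616 ≈ 0.042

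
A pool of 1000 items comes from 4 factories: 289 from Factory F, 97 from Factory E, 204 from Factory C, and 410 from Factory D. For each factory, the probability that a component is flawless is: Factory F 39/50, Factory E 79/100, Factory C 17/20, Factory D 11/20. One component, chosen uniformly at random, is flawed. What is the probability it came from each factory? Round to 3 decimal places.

Taking complements, P(flawed | each) = Factory F 0.22, Factory E 0.21, Factory C 0.15, Factory D 0.45.
Unnormalized posteriors (prior × likelihood):
  Factory F: 0.289 × 0.22 = 0.06358
  Factory E: 0.097 × 0.21 = 0.02037
  Factory C: 0.204 × 0.15 = 0.0306
  Factory D: 0.41 × 0.45 = 0.1845
Normalizing constant = 0.29905.
P(Factory F | flawed) = 0.06358/0.29905 ≈ 0.213
P(Factory E | flawed) = 0.02037/0.29905 ≈ 0.068
P(Factory C | flawed) = 0.0306/0.29905 ≈ 0.102
P(Factory D | flawed) = 0.1845/0.29905 ≈ 0.617

Factory F 0.213, Factory E 0.068, Factory C 0.102, Factory D 0.617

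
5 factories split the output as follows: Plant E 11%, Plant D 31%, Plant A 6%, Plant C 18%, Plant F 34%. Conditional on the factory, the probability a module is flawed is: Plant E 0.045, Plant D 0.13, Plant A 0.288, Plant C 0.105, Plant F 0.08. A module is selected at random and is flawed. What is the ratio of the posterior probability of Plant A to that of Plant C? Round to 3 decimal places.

By Bayes' rule, posterior ∝ prior × likelihood:
  Plant E: 0.11 × 0.045 = 0.00495
  Plant D: 0.31 × 0.13 = 0.0403
  Plant A: 0.06 × 0.288 = 0.01728
  Plant C: 0.18 × 0.105 = 0.0189
  Plant F: 0.34 × 0.08 = 0.0272
Normalizing constant = 0.10863.
The ratio is 0.01728 / 0.0189 (the normalizer cancels) = 0.914.

0.914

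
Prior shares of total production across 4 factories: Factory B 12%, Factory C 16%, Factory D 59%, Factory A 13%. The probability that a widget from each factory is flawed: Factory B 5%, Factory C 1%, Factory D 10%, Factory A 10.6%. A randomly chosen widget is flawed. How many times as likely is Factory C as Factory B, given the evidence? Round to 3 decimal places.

0.267

By Bayes' rule, posterior ∝ prior × likelihood:
  Factory B: 0.12 × 0.05 = 0.006
  Factory C: 0.16 × 0.01 = 0.0016
  Factory D: 0.59 × 0.1 = 0.059
  Factory A: 0.13 × 0.106 = 0.01378
Total = 0.08038.
The ratio is 0.0016 / 0.006 (the normalizer cancels) = 0.267.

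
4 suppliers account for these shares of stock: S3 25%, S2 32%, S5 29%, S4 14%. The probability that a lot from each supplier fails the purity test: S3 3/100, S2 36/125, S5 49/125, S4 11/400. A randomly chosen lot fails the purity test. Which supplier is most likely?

Unnormalized posteriors (prior × likelihood):
  S3: 0.25 × 0.03 = 0.0075
  S2: 0.32 × 0.288 = 0.09216
  S5: 0.29 × 0.392 = 0.11368
  S4: 0.14 × 0.0275 = 0.00385
Sum = 0.21719.
Largest term belongs to S5, so S5 is most probable.

S5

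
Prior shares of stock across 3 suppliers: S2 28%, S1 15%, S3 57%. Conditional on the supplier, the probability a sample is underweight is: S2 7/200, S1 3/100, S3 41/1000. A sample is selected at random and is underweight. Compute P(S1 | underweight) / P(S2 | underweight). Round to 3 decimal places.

By Bayes' rule, posterior ∝ prior × likelihood:
  S2: 0.28 × 0.035 = 0.0098
  S1: 0.15 × 0.03 = 0.0045
  S3: 0.57 × 0.041 = 0.02337
Normalizing constant = 0.03767.
The ratio is 0.0045 / 0.0098 (the normalizer cancels) = 0.459.

0.459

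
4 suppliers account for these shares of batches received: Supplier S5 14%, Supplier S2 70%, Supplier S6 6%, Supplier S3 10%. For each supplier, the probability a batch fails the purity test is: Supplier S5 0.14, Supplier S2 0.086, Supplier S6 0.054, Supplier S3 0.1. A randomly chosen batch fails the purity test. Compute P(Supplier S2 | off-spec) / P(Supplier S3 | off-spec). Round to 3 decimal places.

6.020

Prior × likelihood for each hypothesis:
  Supplier S5: 0.14 × 0.14 = 0.0196
  Supplier S2: 0.7 × 0.086 = 0.0602
  Supplier S6: 0.06 × 0.054 = 0.00324
  Supplier S3: 0.1 × 0.1 = 0.01
Normalizing constant = 0.09304.
The ratio is 0.0602 / 0.01 (the normalizer cancels) = 6.020.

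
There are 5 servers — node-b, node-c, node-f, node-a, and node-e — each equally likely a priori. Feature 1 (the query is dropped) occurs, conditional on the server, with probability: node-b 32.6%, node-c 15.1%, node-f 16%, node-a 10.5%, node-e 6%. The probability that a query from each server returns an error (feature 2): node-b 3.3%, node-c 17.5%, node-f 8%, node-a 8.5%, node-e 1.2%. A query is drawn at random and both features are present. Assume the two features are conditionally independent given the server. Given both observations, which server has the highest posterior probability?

node-c

With a uniform prior (1/5 each), posterior ∝ likelihood:
  node-b: 0.326 × 0.033 = 0.010758
  node-c: 0.151 × 0.175 = 0.026425
  node-f: 0.16 × 0.08 = 0.0128
  node-a: 0.105 × 0.085 = 0.008925
  node-e: 0.06 × 0.012 = 0.00072
Sum = 0.059628.
Largest term belongs to node-c, so node-c is most probable.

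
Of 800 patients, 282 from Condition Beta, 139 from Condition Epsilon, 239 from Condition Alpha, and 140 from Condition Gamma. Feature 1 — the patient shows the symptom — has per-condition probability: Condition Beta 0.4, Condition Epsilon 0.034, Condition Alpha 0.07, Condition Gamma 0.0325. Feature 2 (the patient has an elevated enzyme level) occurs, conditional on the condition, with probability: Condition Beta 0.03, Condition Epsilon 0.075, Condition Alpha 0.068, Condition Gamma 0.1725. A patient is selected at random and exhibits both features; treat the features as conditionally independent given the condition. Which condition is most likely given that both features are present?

Condition Beta

Unnormalized posteriors (prior × likelihood):
  Condition Beta: 0.3525 × 0.4 × 0.03 = 0.00423
  Condition Epsilon: 0.17375 × 0.034 × 0.075 = 0.0004430625
  Condition Alpha: 0.29875 × 0.07 × 0.068 = 0.00142205
  Condition Gamma: 0.175 × 0.0325 × 0.1725 = 0.00098109375
Total = 0.00707620625.
Largest term belongs to Condition Beta, so Condition Beta is most probable.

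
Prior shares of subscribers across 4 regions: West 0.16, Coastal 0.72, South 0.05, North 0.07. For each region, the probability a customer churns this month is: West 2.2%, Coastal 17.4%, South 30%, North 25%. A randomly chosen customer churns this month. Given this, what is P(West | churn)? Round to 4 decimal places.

0.0218

Prior × likelihood for each hypothesis:
  West: 0.16 × 0.022 = 0.00352
  Coastal: 0.72 × 0.174 = 0.12528
  South: 0.05 × 0.3 = 0.015
  North: 0.07 × 0.25 = 0.0175
Total = 0.1613.
P(West | evidence) = 0.00352 / 0.1613 ≈ 0.0218.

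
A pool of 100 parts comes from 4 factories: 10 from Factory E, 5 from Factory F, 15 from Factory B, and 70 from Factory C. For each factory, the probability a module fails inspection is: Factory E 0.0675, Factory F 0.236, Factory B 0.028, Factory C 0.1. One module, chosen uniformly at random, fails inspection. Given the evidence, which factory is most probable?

Unnormalized posteriors (prior × likelihood):
  Factory E: 0.1 × 0.0675 = 0.00675
  Factory F: 0.05 × 0.236 = 0.0118
  Factory B: 0.15 × 0.028 = 0.0042
  Factory C: 0.7 × 0.1 = 0.07
Sum = 0.09275.
Largest term belongs to Factory C, so Factory C is most probable.

Factory C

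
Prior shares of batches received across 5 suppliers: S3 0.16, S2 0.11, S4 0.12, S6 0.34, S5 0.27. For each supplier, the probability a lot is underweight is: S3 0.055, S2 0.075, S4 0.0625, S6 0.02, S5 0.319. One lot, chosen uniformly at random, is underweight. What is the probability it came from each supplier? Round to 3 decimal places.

S3 0.075, S2 0.070, S4 0.064, S6 0.058, S5 0.733

Compute prior × likelihood for every hypothesis:
  S3: 0.16 × 0.055 = 0.0088
  S2: 0.11 × 0.075 = 0.00825
  S4: 0.12 × 0.0625 = 0.0075
  S6: 0.34 × 0.02 = 0.0068
  S5: 0.27 × 0.319 = 0.08613
Total = 0.11748.
P(S3 | underweight) = 0.0088/0.11748 ≈ 0.075
P(S2 | underweight) = 0.00825/0.11748 ≈ 0.070
P(S4 | underweight) = 0.0075/0.11748 ≈ 0.064
P(S6 | underweight) = 0.0068/0.11748 ≈ 0.058
P(S5 | underweight) = 0.08613/0.11748 ≈ 0.733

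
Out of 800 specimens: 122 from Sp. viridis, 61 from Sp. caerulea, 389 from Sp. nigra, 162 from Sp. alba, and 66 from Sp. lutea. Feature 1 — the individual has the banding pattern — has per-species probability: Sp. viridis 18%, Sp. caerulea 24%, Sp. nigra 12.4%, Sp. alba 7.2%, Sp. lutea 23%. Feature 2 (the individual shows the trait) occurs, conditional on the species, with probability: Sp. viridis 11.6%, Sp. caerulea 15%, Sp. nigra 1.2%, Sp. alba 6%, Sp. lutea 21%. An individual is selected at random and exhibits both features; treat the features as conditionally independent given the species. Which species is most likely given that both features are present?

Sp. lutea

Prior × likelihood for each hypothesis:
  Sp. viridis: 0.1525 × 0.18 × 0.116 = 0.0031842
  Sp. caerulea: 0.07625 × 0.24 × 0.15 = 0.002745
  Sp. nigra: 0.48625 × 0.124 × 0.012 = 0.00072354
  Sp. alba: 0.2025 × 0.072 × 0.06 = 0.0008748
  Sp. lutea: 0.0825 × 0.23 × 0.21 = 0.00398475
Sum = 0.01151229.
Largest term belongs to Sp. lutea, so Sp. lutea is most probable.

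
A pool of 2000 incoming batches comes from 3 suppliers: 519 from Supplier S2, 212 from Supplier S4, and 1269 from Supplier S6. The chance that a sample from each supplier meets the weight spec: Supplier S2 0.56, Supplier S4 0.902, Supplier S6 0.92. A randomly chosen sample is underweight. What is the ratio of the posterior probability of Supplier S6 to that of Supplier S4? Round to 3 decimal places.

Taking complements, P(underweight | each) = Supplier S2 0.44, Supplier S4 0.098, Supplier S6 0.08.
By Bayes' rule, posterior ∝ prior × likelihood:
  Supplier S2: 0.2595 × 0.44 = 0.11418
  Supplier S4: 0.106 × 0.098 = 0.010388
  Supplier S6: 0.6345 × 0.08 = 0.05076
Total = 0.175328.
The ratio is 0.05076 / 0.010388 (the normalizer cancels) = 4.886.

4.886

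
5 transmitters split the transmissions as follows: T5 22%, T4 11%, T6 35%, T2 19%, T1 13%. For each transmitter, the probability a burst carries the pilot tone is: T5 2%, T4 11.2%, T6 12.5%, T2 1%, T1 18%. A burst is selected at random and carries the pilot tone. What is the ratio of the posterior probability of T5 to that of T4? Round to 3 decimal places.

0.357

Unnormalized posteriors (prior × likelihood):
  T5: 0.22 × 0.02 = 0.0044
  T4: 0.11 × 0.112 = 0.01232
  T6: 0.35 × 0.125 = 0.04375
  T2: 0.19 × 0.01 = 0.0019
  T1: 0.13 × 0.18 = 0.0234
Total = 0.08577.
The ratio is 0.0044 / 0.01232 (the normalizer cancels) = 0.357.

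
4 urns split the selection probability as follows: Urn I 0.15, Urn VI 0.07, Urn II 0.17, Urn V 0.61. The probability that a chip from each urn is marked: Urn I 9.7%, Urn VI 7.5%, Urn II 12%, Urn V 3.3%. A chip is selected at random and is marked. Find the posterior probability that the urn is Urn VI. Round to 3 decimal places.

By Bayes' rule, posterior ∝ prior × likelihood:
  Urn I: 0.15 × 0.097 = 0.01455
  Urn VI: 0.07 × 0.075 = 0.00525
  Urn II: 0.17 × 0.12 = 0.0204
  Urn V: 0.61 × 0.033 = 0.02013
Total = 0.06033.
P(Urn VI | evidence) = 0.00525 / 0.06033 ≈ 0.087.

0.087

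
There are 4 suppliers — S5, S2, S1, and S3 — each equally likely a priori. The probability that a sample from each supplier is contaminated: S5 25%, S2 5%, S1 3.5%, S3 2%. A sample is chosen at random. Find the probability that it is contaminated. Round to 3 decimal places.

With a uniform prior (1/4 each), posterior ∝ likelihood:
  S5: 0.25
  S2: 0.05
  S1: 0.035
  S3: 0.02
P(contaminated) = (1/4) × (0.25 + 0.05 + 0.035 + 0.02) = 0.355/4 ≈ 0.089.

0.089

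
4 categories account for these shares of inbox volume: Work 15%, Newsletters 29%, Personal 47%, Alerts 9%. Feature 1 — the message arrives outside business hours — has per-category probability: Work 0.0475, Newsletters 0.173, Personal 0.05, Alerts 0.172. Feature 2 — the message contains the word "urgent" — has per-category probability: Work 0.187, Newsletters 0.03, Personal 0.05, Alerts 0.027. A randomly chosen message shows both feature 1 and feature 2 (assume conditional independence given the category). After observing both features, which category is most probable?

Newsletters

Unnormalized posteriors (prior × likelihood):
  Work: 0.15 × 0.0475 × 0.187 = 0.001332375
  Newsletters: 0.29 × 0.173 × 0.03 = 0.0015051
  Personal: 0.47 × 0.05 × 0.05 = 0.001175
  Alerts: 0.09 × 0.172 × 0.027 = 0.00041796
Normalizing constant = 0.004430435.
Largest term belongs to Newsletters, so Newsletters is most probable.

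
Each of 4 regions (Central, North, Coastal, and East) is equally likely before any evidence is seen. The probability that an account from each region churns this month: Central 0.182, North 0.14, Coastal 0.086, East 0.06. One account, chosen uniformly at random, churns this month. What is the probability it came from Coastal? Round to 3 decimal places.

Since the prior is uniform, the posterior is proportional to the likelihood:
  Central: 0.182
  North: 0.14
  Coastal: 0.086
  East: 0.06
Normalizing constant = 0.468.
P(Coastal | evidence) = 0.086 / 0.468 ≈ 0.184.

0.184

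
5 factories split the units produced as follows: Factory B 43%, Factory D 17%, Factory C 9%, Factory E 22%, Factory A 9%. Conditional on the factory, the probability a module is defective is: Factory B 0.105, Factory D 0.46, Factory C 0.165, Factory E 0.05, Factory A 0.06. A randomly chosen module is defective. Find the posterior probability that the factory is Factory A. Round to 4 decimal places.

0.0349

Prior × likelihood for each hypothesis:
  Factory B: 0.43 × 0.105 = 0.04515
  Factory D: 0.17 × 0.46 = 0.0782
  Factory C: 0.09 × 0.165 = 0.01485
  Factory E: 0.22 × 0.05 = 0.011
  Factory A: 0.09 × 0.06 = 0.0054
Sum = 0.1546.
P(Factory A | evidence) = 0.0054 / 0.1546 ≈ 0.0349.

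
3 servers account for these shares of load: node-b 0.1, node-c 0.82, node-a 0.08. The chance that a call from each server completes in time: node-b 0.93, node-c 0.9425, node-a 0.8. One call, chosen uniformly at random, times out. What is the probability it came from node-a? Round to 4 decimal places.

0.2281

Taking complements, P(timeout | each) = node-b 0.07, node-c 0.0575, node-a 0.2.
Compute prior × likelihood for every hypothesis:
  node-b: 0.1 × 0.07 = 0.007
  node-c: 0.82 × 0.0575 = 0.04715
  node-a: 0.08 × 0.2 = 0.016
Normalizing constant = 0.07015.
P(node-a | evidence) = 0.016 / 0.07015 ≈ 0.2281.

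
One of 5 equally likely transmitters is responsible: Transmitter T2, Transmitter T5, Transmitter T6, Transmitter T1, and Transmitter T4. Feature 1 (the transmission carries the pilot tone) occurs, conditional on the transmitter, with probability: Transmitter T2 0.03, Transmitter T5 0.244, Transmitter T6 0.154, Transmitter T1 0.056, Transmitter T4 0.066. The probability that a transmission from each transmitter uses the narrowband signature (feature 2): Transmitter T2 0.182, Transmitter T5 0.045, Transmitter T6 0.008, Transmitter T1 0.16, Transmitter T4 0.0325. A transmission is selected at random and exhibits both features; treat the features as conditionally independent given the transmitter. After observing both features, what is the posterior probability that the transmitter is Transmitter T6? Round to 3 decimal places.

0.043

With a uniform prior (1/5 each), posterior ∝ likelihood:
  Transmitter T2: 0.03 × 0.182 = 0.00546
  Transmitter T5: 0.244 × 0.045 = 0.01098
  Transmitter T6: 0.154 × 0.008 = 0.001232
  Transmitter T1: 0.056 × 0.16 = 0.00896
  Transmitter T4: 0.066 × 0.0325 = 0.002145
Total = 0.028777.
P(Transmitter T6 | evidence) = 0.001232 / 0.028777 ≈ 0.043.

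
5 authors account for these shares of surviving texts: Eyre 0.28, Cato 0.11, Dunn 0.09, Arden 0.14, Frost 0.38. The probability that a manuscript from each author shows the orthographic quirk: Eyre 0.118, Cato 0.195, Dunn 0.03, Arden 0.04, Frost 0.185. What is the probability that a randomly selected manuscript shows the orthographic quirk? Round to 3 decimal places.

0.133

Prior × likelihood for each hypothesis:
  Eyre: 0.28 × 0.118 = 0.03304
  Cato: 0.11 × 0.195 = 0.02145
  Dunn: 0.09 × 0.03 = 0.0027
  Arden: 0.14 × 0.04 = 0.0056
  Frost: 0.38 × 0.185 = 0.0703
P(quirk) = 0.03304 + 0.02145 + 0.0027 + 0.0056 + 0.0703 = 0.13309 → 0.133.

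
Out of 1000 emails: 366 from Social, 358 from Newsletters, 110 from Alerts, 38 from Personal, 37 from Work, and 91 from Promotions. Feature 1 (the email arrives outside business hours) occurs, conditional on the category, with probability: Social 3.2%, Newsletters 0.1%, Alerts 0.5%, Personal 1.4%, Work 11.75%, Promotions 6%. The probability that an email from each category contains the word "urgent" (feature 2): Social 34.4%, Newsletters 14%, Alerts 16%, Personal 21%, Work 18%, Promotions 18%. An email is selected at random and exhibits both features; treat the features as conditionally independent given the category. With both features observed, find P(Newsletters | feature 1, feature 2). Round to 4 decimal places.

0.0083

Unnormalized posteriors (prior × likelihood):
  Social: 0.366 × 0.032 × 0.344 = 0.004028928
  Newsletters: 0.358 × 0.001 × 0.14 = 0.00005012
  Alerts: 0.11 × 0.005 × 0.16 = 0.000088
  Personal: 0.038 × 0.014 × 0.21 = 0.00011172
  Work: 0.037 × 0.1175 × 0.18 = 0.00078255
  Promotions: 0.091 × 0.06 × 0.18 = 0.0009828
Sum = 0.006044118.
P(Newsletters | evidence) = 0.00005012 / 0.006044118 ≈ 0.0083.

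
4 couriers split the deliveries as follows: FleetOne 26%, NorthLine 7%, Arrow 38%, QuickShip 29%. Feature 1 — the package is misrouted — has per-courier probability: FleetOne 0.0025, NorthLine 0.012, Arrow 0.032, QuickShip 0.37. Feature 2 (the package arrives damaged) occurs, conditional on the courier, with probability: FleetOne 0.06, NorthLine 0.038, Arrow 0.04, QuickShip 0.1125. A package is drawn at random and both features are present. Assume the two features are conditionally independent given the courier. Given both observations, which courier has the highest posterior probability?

Compute prior × likelihood for every hypothesis:
  FleetOne: 0.26 × 0.0025 × 0.06 = 0.000039
  NorthLine: 0.07 × 0.012 × 0.038 = 0.00003192
  Arrow: 0.38 × 0.032 × 0.04 = 0.0004864
  QuickShip: 0.29 × 0.37 × 0.1125 = 0.01207125
Total = 0.01262857.
Largest term belongs to QuickShip, so QuickShip is most probable.

QuickShip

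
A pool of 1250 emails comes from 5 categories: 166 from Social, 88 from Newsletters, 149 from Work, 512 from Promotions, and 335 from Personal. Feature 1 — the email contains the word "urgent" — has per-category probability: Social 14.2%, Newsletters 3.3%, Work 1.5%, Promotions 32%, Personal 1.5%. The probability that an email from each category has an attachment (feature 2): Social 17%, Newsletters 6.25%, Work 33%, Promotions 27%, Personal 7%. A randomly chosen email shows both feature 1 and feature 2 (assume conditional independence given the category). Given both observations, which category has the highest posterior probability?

Compute prior × likelihood for every hypothesis:
  Social: 0.1328 × 0.142 × 0.17 = 0.003205792
  Newsletters: 0.0704 × 0.033 × 0.0625 = 0.0001452
  Work: 0.1192 × 0.015 × 0.33 = 0.00059004
  Promotions: 0.4096 × 0.32 × 0.27 = 0.03538944
  Personal: 0.268 × 0.015 × 0.07 = 0.0002814
Normalizing constant = 0.039611872.
Largest term belongs to Promotions, so Promotions is most probable.

Promotions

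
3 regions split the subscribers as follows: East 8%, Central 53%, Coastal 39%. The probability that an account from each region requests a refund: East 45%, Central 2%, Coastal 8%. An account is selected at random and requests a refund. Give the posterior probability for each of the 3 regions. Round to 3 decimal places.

East 0.463, Central 0.136, Coastal 0.401

Unnormalized posteriors (prior × likelihood):
  East: 0.08 × 0.45 = 0.036
  Central: 0.53 × 0.02 = 0.0106
  Coastal: 0.39 × 0.08 = 0.0312
Sum = 0.0778.
P(East | refund) = 0.036/0.0778 ≈ 0.463
P(Central | refund) = 0.0106/0.0778 ≈ 0.136
P(Coastal | refund) = 0.0312/0.0778 ≈ 0.401
(Check: 0.463+0.136+0.401 = 1.000.)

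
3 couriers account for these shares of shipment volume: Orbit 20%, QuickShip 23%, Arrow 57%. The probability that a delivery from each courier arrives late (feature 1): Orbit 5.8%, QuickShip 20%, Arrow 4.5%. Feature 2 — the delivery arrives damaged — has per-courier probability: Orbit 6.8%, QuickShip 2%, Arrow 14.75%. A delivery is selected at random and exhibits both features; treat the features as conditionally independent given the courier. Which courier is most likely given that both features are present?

Arrow

Prior × likelihood for each hypothesis:
  Orbit: 0.2 × 0.058 × 0.068 = 0.0007888
  QuickShip: 0.23 × 0.2 × 0.02 = 0.00092
  Arrow: 0.57 × 0.045 × 0.1475 = 0.003783375
Total = 0.005492175.
Largest term belongs to Arrow, so Arrow is most probable.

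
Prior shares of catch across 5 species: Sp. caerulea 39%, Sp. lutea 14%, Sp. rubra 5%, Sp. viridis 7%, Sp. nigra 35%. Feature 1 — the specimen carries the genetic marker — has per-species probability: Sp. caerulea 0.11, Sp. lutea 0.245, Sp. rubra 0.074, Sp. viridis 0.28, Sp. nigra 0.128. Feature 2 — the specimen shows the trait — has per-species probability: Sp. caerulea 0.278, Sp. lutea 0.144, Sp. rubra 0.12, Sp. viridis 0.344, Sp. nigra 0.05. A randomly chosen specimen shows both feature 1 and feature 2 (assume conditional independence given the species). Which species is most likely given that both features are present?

Sp. caerulea

Unnormalized posteriors (prior × likelihood):
  Sp. caerulea: 0.39 × 0.11 × 0.278 = 0.0119262
  Sp. lutea: 0.14 × 0.245 × 0.144 = 0.0049392
  Sp. rubra: 0.05 × 0.074 × 0.12 = 0.000444
  Sp. viridis: 0.07 × 0.28 × 0.344 = 0.0067424
  Sp. nigra: 0.35 × 0.128 × 0.05 = 0.00224
Sum = 0.0262918.
Largest term belongs to Sp. caerulea, so Sp. caerulea is most probable.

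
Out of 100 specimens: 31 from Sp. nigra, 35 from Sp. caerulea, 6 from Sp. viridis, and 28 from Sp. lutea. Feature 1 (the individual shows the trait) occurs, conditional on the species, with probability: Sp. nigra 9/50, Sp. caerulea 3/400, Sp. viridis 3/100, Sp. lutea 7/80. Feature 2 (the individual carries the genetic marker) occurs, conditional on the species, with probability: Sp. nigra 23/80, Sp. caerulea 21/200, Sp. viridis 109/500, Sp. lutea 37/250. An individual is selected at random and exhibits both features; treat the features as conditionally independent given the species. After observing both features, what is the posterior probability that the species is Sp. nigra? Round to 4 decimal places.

0.7889

By Bayes' rule, posterior ∝ prior × likelihood:
  Sp. nigra: 0.31 × 0.18 × 0.2875 = 0.0160425
  Sp. caerulea: 0.35 × 0.0075 × 0.105 = 0.000275625
  Sp. viridis: 0.06 × 0.03 × 0.218 = 0.0003924
  Sp. lutea: 0.28 × 0.0875 × 0.148 = 0.003626
Normalizing constant = 0.020336525.
P(Sp. nigra | evidence) = 0.0160425 / 0.020336525 ≈ 0.7889.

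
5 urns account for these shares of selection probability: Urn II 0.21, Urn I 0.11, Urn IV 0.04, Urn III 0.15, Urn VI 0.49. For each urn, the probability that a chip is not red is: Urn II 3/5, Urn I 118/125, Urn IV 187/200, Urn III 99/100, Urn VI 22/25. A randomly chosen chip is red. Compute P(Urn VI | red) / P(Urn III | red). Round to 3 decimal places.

39.200

Taking complements, P(red | each) = Urn II 0.4, Urn I 0.056, Urn IV 0.065, Urn III 0.01, Urn VI 0.12.
By Bayes' rule, posterior ∝ prior × likelihood:
  Urn II: 0.21 × 0.4 = 0.084
  Urn I: 0.11 × 0.056 = 0.00616
  Urn IV: 0.04 × 0.065 = 0.0026
  Urn III: 0.15 × 0.01 = 0.0015
  Urn VI: 0.49 × 0.12 = 0.0588
Sum = 0.15306.
The ratio is 0.0588 / 0.0015 (the normalizer cancels) = 39.200.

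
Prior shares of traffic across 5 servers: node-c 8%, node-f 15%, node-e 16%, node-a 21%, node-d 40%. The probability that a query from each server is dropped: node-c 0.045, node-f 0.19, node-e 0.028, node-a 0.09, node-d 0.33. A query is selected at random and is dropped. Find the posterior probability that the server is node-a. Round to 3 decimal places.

Compute prior × likelihood for every hypothesis:
  node-c: 0.08 × 0.045 = 0.0036
  node-f: 0.15 × 0.19 = 0.0285
  node-e: 0.16 × 0.028 = 0.00448
  node-a: 0.21 × 0.09 = 0.0189
  node-d: 0.4 × 0.33 = 0.132
Normalizing constant = 0.18748.
P(node-a | evidence) = 0.0189 / 0.18748 ≈ 0.101.

0.101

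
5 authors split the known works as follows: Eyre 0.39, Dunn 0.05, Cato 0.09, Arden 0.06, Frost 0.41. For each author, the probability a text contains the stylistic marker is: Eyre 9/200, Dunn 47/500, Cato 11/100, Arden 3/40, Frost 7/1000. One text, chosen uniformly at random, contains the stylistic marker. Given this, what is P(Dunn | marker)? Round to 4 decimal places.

Compute prior × likelihood for every hypothesis:
  Eyre: 0.39 × 0.045 = 0.01755
  Dunn: 0.05 × 0.094 = 0.0047
  Cato: 0.09 × 0.11 = 0.0099
  Arden: 0.06 × 0.075 = 0.0045
  Frost: 0.41 × 0.007 = 0.00287
Normalizing constant = 0.03952.
P(Dunn | evidence) = 0.0047 / 0.03952 ≈ 0.1189.

0.1189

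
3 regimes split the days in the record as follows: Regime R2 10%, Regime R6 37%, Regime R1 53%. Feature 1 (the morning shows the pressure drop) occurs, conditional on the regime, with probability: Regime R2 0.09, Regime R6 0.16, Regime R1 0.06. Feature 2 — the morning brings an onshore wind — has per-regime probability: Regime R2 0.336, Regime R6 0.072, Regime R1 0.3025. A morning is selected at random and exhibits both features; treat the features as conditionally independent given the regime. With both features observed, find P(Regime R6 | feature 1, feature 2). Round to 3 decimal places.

Compute prior × likelihood for every hypothesis:
  Regime R2: 0.1 × 0.09 × 0.336 = 0.003024
  Regime R6: 0.37 × 0.16 × 0.072 = 0.0042624
  Regime R1: 0.53 × 0.06 × 0.3025 = 0.0096195
Normalizing constant = 0.0169059.
P(Regime R6 | evidence) = 0.0042624 / 0.0169059 ≈ 0.252.

0.252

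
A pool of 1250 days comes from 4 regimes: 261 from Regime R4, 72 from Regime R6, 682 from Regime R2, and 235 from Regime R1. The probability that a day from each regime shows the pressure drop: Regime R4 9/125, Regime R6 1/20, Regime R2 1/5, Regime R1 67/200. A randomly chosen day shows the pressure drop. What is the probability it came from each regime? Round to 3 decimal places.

Regime R4 0.079, Regime R6 0.015, Regime R2 0.574, Regime R1 0.331

Unnormalized posteriors (prior × likelihood):
  Regime R4: 0.2088 × 0.072 = 0.0150336
  Regime R6: 0.0576 × 0.05 = 0.00288
  Regime R2: 0.5456 × 0.2 = 0.10912
  Regime R1: 0.188 × 0.335 = 0.06298
Total = 0.1900136.
P(Regime R4 | drop) = 0.0150336/0.1900136 ≈ 0.079
P(Regime R6 | drop) = 0.00288/0.1900136 ≈ 0.015
P(Regime R2 | drop) = 0.10912/0.1900136 ≈ 0.574
P(Regime R1 | drop) = 0.06298/0.1900136 ≈ 0.331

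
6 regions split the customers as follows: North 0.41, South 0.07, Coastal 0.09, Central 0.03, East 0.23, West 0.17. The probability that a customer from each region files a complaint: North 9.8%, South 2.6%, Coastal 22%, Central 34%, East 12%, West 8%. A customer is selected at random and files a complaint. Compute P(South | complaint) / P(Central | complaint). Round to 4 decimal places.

0.1784

Unnormalized posteriors (prior × likelihood):
  North: 0.41 × 0.098 = 0.04018
  South: 0.07 × 0.026 = 0.00182
  Coastal: 0.09 × 0.22 = 0.0198
  Central: 0.03 × 0.34 = 0.0102
  East: 0.23 × 0.12 = 0.0276
  West: 0.17 × 0.08 = 0.0136
Sum = 0.1132.
The ratio is 0.00182 / 0.0102 (the normalizer cancels) = 0.1784.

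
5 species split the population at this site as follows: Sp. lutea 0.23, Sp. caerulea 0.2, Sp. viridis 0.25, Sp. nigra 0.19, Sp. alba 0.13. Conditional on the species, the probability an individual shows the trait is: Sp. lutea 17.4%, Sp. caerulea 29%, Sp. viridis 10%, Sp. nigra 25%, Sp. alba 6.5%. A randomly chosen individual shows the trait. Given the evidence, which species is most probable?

Sp. caerulea

By Bayes' rule, posterior ∝ prior × likelihood:
  Sp. lutea: 0.23 × 0.174 = 0.04002
  Sp. caerulea: 0.2 × 0.29 = 0.058
  Sp. viridis: 0.25 × 0.1 = 0.025
  Sp. nigra: 0.19 × 0.25 = 0.0475
  Sp. alba: 0.13 × 0.065 = 0.00845
Sum = 0.17897.
Largest term belongs to Sp. caerulea, so Sp. caerulea is most probable.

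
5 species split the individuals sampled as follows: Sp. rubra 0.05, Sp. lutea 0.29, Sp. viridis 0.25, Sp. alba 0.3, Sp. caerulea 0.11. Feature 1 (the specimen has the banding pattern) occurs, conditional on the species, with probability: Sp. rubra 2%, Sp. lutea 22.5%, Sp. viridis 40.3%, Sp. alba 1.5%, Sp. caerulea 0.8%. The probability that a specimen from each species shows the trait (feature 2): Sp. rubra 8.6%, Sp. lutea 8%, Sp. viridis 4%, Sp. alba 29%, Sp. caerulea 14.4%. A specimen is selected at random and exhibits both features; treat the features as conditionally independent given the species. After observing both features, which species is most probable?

Sp. lutea

By Bayes' rule, posterior ∝ prior × likelihood:
  Sp. rubra: 0.05 × 0.02 × 0.086 = 0.000086
  Sp. lutea: 0.29 × 0.225 × 0.08 = 0.00522
  Sp. viridis: 0.25 × 0.403 × 0.04 = 0.00403
  Sp. alba: 0.3 × 0.015 × 0.29 = 0.001305
  Sp. caerulea: 0.11 × 0.008 × 0.144 = 0.00012672
Normalizing constant = 0.01076772.
Largest term belongs to Sp. lutea, so Sp. lutea is most probable.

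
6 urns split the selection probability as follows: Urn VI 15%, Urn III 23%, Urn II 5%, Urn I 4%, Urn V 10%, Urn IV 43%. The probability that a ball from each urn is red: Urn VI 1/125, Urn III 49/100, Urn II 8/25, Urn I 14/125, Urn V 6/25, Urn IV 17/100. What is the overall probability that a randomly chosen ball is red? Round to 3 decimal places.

0.231

Unnormalized posteriors (prior × likelihood):
  Urn VI: 0.15 × 0.008 = 0.0012
  Urn III: 0.23 × 0.49 = 0.1127
  Urn II: 0.05 × 0.32 = 0.016
  Urn I: 0.04 × 0.112 = 0.00448
  Urn V: 0.1 × 0.24 = 0.024
  Urn IV: 0.43 × 0.17 = 0.0731
P(red) = 0.0012 + 0.1127 + 0.016 + 0.00448 + 0.024 + 0.0731 = 0.23148 → 0.231.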